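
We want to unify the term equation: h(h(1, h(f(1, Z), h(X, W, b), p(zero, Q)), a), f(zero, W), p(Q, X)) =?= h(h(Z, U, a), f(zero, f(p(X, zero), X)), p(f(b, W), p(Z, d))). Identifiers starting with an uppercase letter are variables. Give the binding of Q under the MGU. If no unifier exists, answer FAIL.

Decompose h/3: h(1, h(f(1, Z), h(X, W, b), p(zero, Q)), a) =?= h(Z, U, a),  f(zero, W) =?= f(zero, f(p(X, zero), X)),  p(Q, X) =?= p(f(b, W), p(Z, d)).
Decompose h/3: 1 =?= Z,  h(f(1, Z), h(X, W, b), p(zero, Q)) =?= U,  a =?= a.
Bind Z := 1; substituting into the 2 remaining equations that mention Z gives: h(f(1, 1), h(X, W, b), p(zero, Q)) =?= U,  p(Q, X) =?= p(f(b, W), p(1, d)).
Bind U := h(f(1, 1), h(X, W, b), p(zero, Q)); no other remaining equation mentions U.
Delete trivial equation a =?= a.
Decompose f/2: zero =?= zero,  W =?= f(p(X, zero), X).
Delete trivial equation zero =?= zero.
Bind W := f(p(X, zero), X); substituting into the remaining equation gives: p(Q, X) =?= p(f(b, f(p(X, zero), X)), p(1, d)). Substituting into the earlier binding gives U := h(f(1, 1), h(X, f(p(X, zero), X), b), p(zero, Q)).
Decompose p/2: Q =?= f(b, f(p(X, zero), X)),  X =?= p(1, d).
Bind Q := f(b, f(p(X, zero), X)); no other remaining equation mentions Q. Substituting into the earlier binding gives U := h(f(1, 1), h(X, f(p(X, zero), X), b), p(zero, f(b, f(p(X, zero), X)))).
Bind X := p(1, d). Substituting into the earlier bindings gives U := h(f(1, 1), h(p(1, d), f(p(p(1, d), zero), p(1, d)), b), p(zero, f(b, f(p(p(1, d), zero), p(1, d))))), W := f(p(p(1, d), zero), p(1, d)), Q := f(b, f(p(p(1, d), zero), p(1, d))).
MGU = { Z := 1, U := h(f(1, 1), h(p(1, d), f(p(p(1, d), zero), p(1, d)), b), p(zero, f(b, f(p(p(1, d), zero), p(1, d))))), W := f(p(p(1, d), zero), p(1, d)), Q := f(b, f(p(p(1, d), zero), p(1, d))), X := p(1, d) }, so Q := f(b, f(p(p(1, d), zero), p(1, d))).

f(b, f(p(p(1, d), zero), p(1, d)))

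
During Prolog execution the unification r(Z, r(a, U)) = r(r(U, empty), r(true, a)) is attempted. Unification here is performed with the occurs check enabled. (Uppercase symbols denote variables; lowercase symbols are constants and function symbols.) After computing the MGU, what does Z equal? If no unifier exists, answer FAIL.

Decompose r/2: Z = r(U, empty),  r(a, U) = r(true, a).
Bind Z := r(U, empty); no other remaining equation mentions Z.
Decompose r/2: a = true,  U = a.
Clash: constants a and true differ; no unifier exists.

FAIL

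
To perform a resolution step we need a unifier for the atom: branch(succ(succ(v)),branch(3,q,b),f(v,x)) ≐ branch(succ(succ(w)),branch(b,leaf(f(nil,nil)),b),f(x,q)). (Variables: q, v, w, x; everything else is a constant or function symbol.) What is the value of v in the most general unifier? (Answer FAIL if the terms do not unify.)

Decompose branch/3: succ(succ(v)) ≐ succ(succ(w)),  branch(3,q,b) ≐ branch(b,leaf(f(nil,nil)),b),  f(v,x) ≐ f(x,q).
Decompose succ/1: succ(v) ≐ succ(w).
Decompose succ/1: v ≐ w.
Bind v := w; substituting into the one remaining equation that mentions v gives: f(w,x) ≐ f(x,q).
Decompose branch/3: 3 ≐ b,  q ≐ leaf(f(nil,nil)),  b ≐ b.
Clash: constants 3 and b differ; no unifier exists.

FAIL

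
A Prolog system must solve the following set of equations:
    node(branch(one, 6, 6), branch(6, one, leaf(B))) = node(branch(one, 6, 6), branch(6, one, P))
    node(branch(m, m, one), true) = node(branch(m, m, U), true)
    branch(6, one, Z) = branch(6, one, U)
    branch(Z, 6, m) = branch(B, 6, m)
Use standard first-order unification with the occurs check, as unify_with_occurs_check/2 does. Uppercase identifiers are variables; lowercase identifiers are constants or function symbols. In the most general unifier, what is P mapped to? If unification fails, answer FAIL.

Decompose node/2: branch(one, 6, 6) = branch(one, 6, 6),  branch(6, one, leaf(B)) = branch(6, one, P).
Delete trivial equation branch(one, 6, 6) = branch(one, 6, 6).
Decompose branch/3: 6 = 6,  one = one,  leaf(B) = P.
Delete trivial equation 6 = 6.
Delete trivial equation one = one.
Bind P := leaf(B); no other remaining equation mentions P.
Decompose node/2: branch(m, m, one) = branch(m, m, U),  true = true.
Decompose branch/3: m = m,  m = m,  one = U.
Delete trivial equation m = m.
Delete trivial equation m = m.
Bind U := one; substituting into the one remaining equation that mentions U gives: branch(6, one, Z) = branch(6, one, one).
Delete trivial equation true = true.
Decompose branch/3: 6 = 6,  one = one,  Z = one.
Delete trivial equation 6 = 6.
Delete trivial equation one = one.
Bind Z := one; substituting into the remaining equation gives: branch(one, 6, m) = branch(B, 6, m).
Decompose branch/3: one = B,  6 = 6,  m = m.
Bind B := one; no other remaining equation mentions B. Substituting into the earlier binding gives P := leaf(one).
Delete trivial equation 6 = 6.
Delete trivial equation m = m.
MGU = { P = leaf(one), U = one, Z = one, B = one }, so P = leaf(one).

leaf(one)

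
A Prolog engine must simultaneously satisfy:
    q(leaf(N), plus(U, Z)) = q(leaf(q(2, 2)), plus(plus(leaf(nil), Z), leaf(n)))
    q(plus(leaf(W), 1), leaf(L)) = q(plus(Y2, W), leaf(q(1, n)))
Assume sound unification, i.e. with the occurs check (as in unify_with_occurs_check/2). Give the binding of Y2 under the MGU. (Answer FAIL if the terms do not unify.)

Decompose q/2: leaf(N) = leaf(q(2, 2)),  plus(U, Z) = plus(plus(leaf(nil), Z), leaf(n)).
Decompose leaf/1: N = q(2, 2).
Bind N := q(2, 2); no other remaining equation mentions N.
Decompose plus/2: U = plus(leaf(nil), Z),  Z = leaf(n).
Bind U := plus(leaf(nil), Z); no other remaining equation mentions U.
Bind Z := leaf(n); no other remaining equation mentions Z. Substituting into the earlier binding gives U := plus(leaf(nil), leaf(n)).
Decompose q/2: plus(leaf(W), 1) = plus(Y2, W),  leaf(L) = leaf(q(1, n)).
Decompose plus/2: leaf(W) = Y2,  1 = W.
Bind Y2 := leaf(W); no other remaining equation mentions Y2.
Bind W := 1; no other remaining equation mentions W. Substituting into the earlier binding gives Y2 := leaf(1).
Decompose leaf/1: L = q(1, n).
Bind L := q(1, n).
MGU = { N ↦ q(2, 2), U ↦ plus(leaf(nil), leaf(n)), Z ↦ leaf(n), Y2 ↦ leaf(1), W ↦ 1, L ↦ q(1, n) }, so Y2 ↦ leaf(1).

leaf(1)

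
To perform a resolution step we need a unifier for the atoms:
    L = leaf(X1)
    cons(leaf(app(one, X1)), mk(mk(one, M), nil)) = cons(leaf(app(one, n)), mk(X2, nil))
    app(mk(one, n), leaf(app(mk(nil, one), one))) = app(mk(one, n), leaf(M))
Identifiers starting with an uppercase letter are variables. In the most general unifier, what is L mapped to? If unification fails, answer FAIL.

leaf(n)

Bind L := leaf(X1); no other remaining equation mentions L.
Decompose cons/2: leaf(app(one, X1)) = leaf(app(one, n)),  mk(mk(one, M), nil) = mk(X2, nil).
Decompose leaf/1: app(one, X1) = app(one, n).
Decompose app/2: one = one,  X1 = n.
Delete trivial equation one = one.
Bind X1 := n; no other remaining equation mentions X1. Substituting into the earlier binding gives L := leaf(n).
Decompose mk/2: mk(one, M) = X2,  nil = nil.
Bind X2 := mk(one, M); no other remaining equation mentions X2.
Delete trivial equation nil = nil.
Decompose app/2: mk(one, n) = mk(one, n),  leaf(app(mk(nil, one), one)) = leaf(M).
Delete trivial equation mk(one, n) = mk(one, n).
Decompose leaf/1: app(mk(nil, one), one) = M.
Bind M := app(mk(nil, one), one). Substituting into the earlier binding gives X2 := mk(one, app(mk(nil, one), one)).
MGU = { L := leaf(n), X1 := n, X2 := mk(one, app(mk(nil, one), one)), M := app(mk(nil, one), one) }, so L := leaf(n).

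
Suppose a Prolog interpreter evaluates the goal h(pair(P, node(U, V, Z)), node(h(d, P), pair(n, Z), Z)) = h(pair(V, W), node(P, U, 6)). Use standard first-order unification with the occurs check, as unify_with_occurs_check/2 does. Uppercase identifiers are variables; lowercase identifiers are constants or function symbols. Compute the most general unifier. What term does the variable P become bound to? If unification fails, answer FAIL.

FAIL

Decompose h/2: pair(P, node(U, V, Z)) = pair(V, W),  node(h(d, P), pair(n, Z), Z) = node(P, U, 6).
Decompose pair/2: P = V,  node(U, V, Z) = W.
Bind P := V; substituting into the one remaining equation that mentions P gives: node(h(d, V), pair(n, Z), Z) = node(V, U, 6).
Bind W := node(U, V, Z); no other remaining equation mentions W.
Decompose node/3: h(d, V) = V,  pair(n, Z) = U,  Z = 6.
Occurs check fails: V occurs in h(d, V); the equation V = h(d, V) has no finite solution.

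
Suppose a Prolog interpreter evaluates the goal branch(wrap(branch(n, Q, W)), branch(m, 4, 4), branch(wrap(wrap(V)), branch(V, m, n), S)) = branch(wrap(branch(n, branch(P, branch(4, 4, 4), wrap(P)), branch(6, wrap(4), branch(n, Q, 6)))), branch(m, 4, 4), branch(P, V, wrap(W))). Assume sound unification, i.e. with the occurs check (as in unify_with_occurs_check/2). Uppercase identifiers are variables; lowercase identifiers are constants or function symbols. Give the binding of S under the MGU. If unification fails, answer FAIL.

Decompose branch/3: wrap(branch(n, Q, W)) = wrap(branch(n, branch(P, branch(4, 4, 4), wrap(P)), branch(6, wrap(4), branch(n, Q, 6)))),  branch(m, 4, 4) = branch(m, 4, 4),  branch(wrap(wrap(V)), branch(V, m, n), S) = branch(P, V, wrap(W)).
Decompose wrap/1: branch(n, Q, W) = branch(n, branch(P, branch(4, 4, 4), wrap(P)), branch(6, wrap(4), branch(n, Q, 6))).
Decompose branch/3: n = n,  Q = branch(P, branch(4, 4, 4), wrap(P)),  W = branch(6, wrap(4), branch(n, Q, 6)).
Delete trivial equation n = n.
Bind Q := branch(P, branch(4, 4, 4), wrap(P)); substituting into the one remaining equation that mentions Q gives: W = branch(6, wrap(4), branch(n, branch(P, branch(4, 4, 4), wrap(P)), 6)).
Bind W := branch(6, wrap(4), branch(n, branch(P, branch(4, 4, 4), wrap(P)), 6)); substituting into the one remaining equation that mentions W gives: branch(wrap(wrap(V)), branch(V, m, n), S) = branch(P, V, wrap(branch(6, wrap(4), branch(n, branch(P, branch(4, 4, 4), wrap(P)), 6)))).
Delete trivial equation branch(m, 4, 4) = branch(m, 4, 4).
Decompose branch/3: wrap(wrap(V)) = P,  branch(V, m, n) = V,  S = wrap(branch(6, wrap(4), branch(n, branch(P, branch(4, 4, 4), wrap(P)), 6))).
Bind P := wrap(wrap(V)); substituting into the one remaining equation that mentions P gives: S = wrap(branch(6, wrap(4), branch(n, branch(wrap(wrap(V)), branch(4, 4, 4), wrap(wrap(wrap(V)))), 6))). Substituting into the earlier bindings gives Q := branch(wrap(wrap(V)), branch(4, 4, 4), wrap(wrap(wrap(V)))), W := branch(6, wrap(4), branch(n, branch(wrap(wrap(V)), branch(4, 4, 4), wrap(wrap(wrap(V)))), 6)).
Occurs check fails: V occurs in branch(V, m, n); the equation V = branch(V, m, n) has no finite solution.

FAIL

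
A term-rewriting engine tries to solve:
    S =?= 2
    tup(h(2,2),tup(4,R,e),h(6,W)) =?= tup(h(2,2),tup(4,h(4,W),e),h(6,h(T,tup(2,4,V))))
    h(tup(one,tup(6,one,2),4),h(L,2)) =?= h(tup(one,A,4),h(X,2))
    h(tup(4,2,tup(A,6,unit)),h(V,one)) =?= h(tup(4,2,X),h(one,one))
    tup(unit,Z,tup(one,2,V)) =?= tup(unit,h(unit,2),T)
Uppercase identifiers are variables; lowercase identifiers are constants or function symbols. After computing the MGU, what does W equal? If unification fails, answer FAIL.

h(tup(one,2,one),tup(2,4,one))

Bind S := 2; no other remaining equation mentions S.
Decompose tup/3: h(2,2) =?= h(2,2),  tup(4,R,e) =?= tup(4,h(4,W),e),  h(6,W) =?= h(6,h(T,tup(2,4,V))).
Delete trivial equation h(2,2) =?= h(2,2).
Decompose tup/3: 4 =?= 4,  R =?= h(4,W),  e =?= e.
Delete trivial equation 4 =?= 4.
Bind R := h(4,W); no other remaining equation mentions R.
Delete trivial equation e =?= e.
Decompose h/2: 6 =?= 6,  W =?= h(T,tup(2,4,V)).
Delete trivial equation 6 =?= 6.
Bind W := h(T,tup(2,4,V)); no other remaining equation mentions W. Substituting into the earlier binding gives R := h(4,h(T,tup(2,4,V))).
Decompose h/2: tup(one,tup(6,one,2),4) =?= tup(one,A,4),  h(L,2) =?= h(X,2).
Decompose tup/3: one =?= one,  tup(6,one,2) =?= A,  4 =?= 4.
Delete trivial equation one =?= one.
Bind A := tup(6,one,2); substituting into the one remaining equation that mentions A gives: h(tup(4,2,tup(tup(6,one,2),6,unit)),h(V,one)) =?= h(tup(4,2,X),h(one,one)).
Delete trivial equation 4 =?= 4.
Decompose h/2: L =?= X,  2 =?= 2.
Bind L := X; no other remaining equation mentions L.
Delete trivial equation 2 =?= 2.
Decompose h/2: tup(4,2,tup(tup(6,one,2),6,unit)) =?= tup(4,2,X),  h(V,one) =?= h(one,one).
Decompose tup/3: 4 =?= 4,  2 =?= 2,  tup(tup(6,one,2),6,unit) =?= X.
Delete trivial equation 4 =?= 4.
Delete trivial equation 2 =?= 2.
Bind X := tup(tup(6,one,2),6,unit); no other remaining equation mentions X. Substituting into the earlier binding gives L := tup(tup(6,one,2),6,unit).
Decompose h/2: V =?= one,  one =?= one.
Bind V := one; substituting into the one remaining equation that mentions V gives: tup(unit,Z,tup(one,2,one)) =?= tup(unit,h(unit,2),T). Substituting into the earlier bindings gives R := h(4,h(T,tup(2,4,one))), W := h(T,tup(2,4,one)).
Delete trivial equation one =?= one.
Decompose tup/3: unit =?= unit,  Z =?= h(unit,2),  tup(one,2,one) =?= T.
Delete trivial equation unit =?= unit.
Bind Z := h(unit,2); no other remaining equation mentions Z.
Bind T := tup(one,2,one). Substituting into the earlier bindings gives R := h(4,h(tup(one,2,one),tup(2,4,one))), W := h(tup(one,2,one),tup(2,4,one)).
MGU = { S -> 2, R -> h(4,h(tup(one,2,one),tup(2,4,one))), W -> h(tup(one,2,one),tup(2,4,one)), A -> tup(6,one,2), L -> tup(tup(6,one,2),6,unit), X -> tup(tup(6,one,2),6,unit), V -> one, Z -> h(unit,2), T -> tup(one,2,one) }, so W -> h(tup(one,2,one),tup(2,4,one)).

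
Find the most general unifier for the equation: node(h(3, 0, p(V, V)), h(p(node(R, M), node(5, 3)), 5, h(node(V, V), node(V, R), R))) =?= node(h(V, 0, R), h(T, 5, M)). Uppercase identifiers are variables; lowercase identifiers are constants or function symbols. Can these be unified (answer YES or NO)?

YES

Decompose node/2: h(3, 0, p(V, V)) =?= h(V, 0, R),  h(p(node(R, M), node(5, 3)), 5, h(node(V, V), node(V, R), R)) =?= h(T, 5, M).
Decompose h/3: 3 =?= V,  0 =?= 0,  p(V, V) =?= R.
Bind V := 3; substituting into the 2 remaining equations that mention V gives: p(3, 3) =?= R,  h(p(node(R, M), node(5, 3)), 5, h(node(3, 3), node(3, R), R)) =?= h(T, 5, M).
Delete trivial equation 0 =?= 0.
Bind R := p(3, 3); substituting into the remaining equation gives: h(p(node(p(3, 3), M), node(5, 3)), 5, h(node(3, 3), node(3, p(3, 3)), p(3, 3))) =?= h(T, 5, M).
Decompose h/3: p(node(p(3, 3), M), node(5, 3)) =?= T,  5 =?= 5,  h(node(3, 3), node(3, p(3, 3)), p(3, 3)) =?= M.
Bind T := p(node(p(3, 3), M), node(5, 3)); no other remaining equation mentions T.
Delete trivial equation 5 =?= 5.
Bind M := h(node(3, 3), node(3, p(3, 3)), p(3, 3)). Substituting into the earlier binding gives T := p(node(p(3, 3), h(node(3, 3), node(3, p(3, 3)), p(3, 3))), node(5, 3)).
No equations remain and no clash or occurs-check failure arose, so a unifier exists.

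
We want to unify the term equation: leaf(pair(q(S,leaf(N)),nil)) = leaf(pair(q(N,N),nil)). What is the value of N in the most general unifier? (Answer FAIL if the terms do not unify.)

FAIL

Decompose leaf/1: pair(q(S,leaf(N)),nil) = pair(q(N,N),nil).
Decompose pair/2: q(S,leaf(N)) = q(N,N),  nil = nil.
Decompose q/2: S = N,  leaf(N) = N.
Bind S := N; no other remaining equation mentions S.
Occurs check fails: N occurs in leaf(N); the equation N = leaf(N) has no finite solution.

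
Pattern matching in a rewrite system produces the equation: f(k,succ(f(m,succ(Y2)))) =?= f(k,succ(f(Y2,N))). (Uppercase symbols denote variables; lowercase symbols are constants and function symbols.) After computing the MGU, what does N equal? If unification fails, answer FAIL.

Decompose f/2: k =?= k,  succ(f(m,succ(Y2))) =?= succ(f(Y2,N)).
Delete trivial equation k =?= k.
Decompose succ/1: f(m,succ(Y2)) =?= f(Y2,N).
Decompose f/2: m =?= Y2,  succ(Y2) =?= N.
Bind Y2 := m; substituting into the remaining equation gives: succ(m) =?= N.
Bind N := succ(m).
MGU = { Y2 ↦ m, N ↦ succ(m) }, so N ↦ succ(m).

succ(m)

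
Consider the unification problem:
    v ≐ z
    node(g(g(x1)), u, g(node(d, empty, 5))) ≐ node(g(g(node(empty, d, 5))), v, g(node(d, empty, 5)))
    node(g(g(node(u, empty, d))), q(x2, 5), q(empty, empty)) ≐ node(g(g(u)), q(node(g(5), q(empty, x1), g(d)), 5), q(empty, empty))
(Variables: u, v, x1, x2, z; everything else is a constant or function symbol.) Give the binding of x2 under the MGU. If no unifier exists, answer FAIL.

Bind v := z; substituting into the one remaining equation that mentions v gives: node(g(g(x1)), u, g(node(d, empty, 5))) ≐ node(g(g(node(empty, d, 5))), z, g(node(d, empty, 5))).
Decompose node/3: g(g(x1)) ≐ g(g(node(empty, d, 5))),  u ≐ z,  g(node(d, empty, 5)) ≐ g(node(d, empty, 5)).
Decompose g/1: g(x1) ≐ g(node(empty, d, 5)).
Decompose g/1: x1 ≐ node(empty, d, 5).
Bind x1 := node(empty, d, 5); substituting into the one remaining equation that mentions x1 gives: node(g(g(node(u, empty, d))), q(x2, 5), q(empty, empty)) ≐ node(g(g(u)), q(node(g(5), q(empty, node(empty, d, 5)), g(d)), 5), q(empty, empty)).
Bind u := z; substituting into the one remaining equation that mentions u gives: node(g(g(node(z, empty, d))), q(x2, 5), q(empty, empty)) ≐ node(g(g(z)), q(node(g(5), q(empty, node(empty, d, 5)), g(d)), 5), q(empty, empty)).
Delete trivial equation g(node(d, empty, 5)) ≐ g(node(d, empty, 5)).
Decompose node/3: g(g(node(z, empty, d))) ≐ g(g(z)),  q(x2, 5) ≐ q(node(g(5), q(empty, node(empty, d, 5)), g(d)), 5),  q(empty, empty) ≐ q(empty, empty).
Decompose g/1: g(node(z, empty, d)) ≐ g(z).
Decompose g/1: node(z, empty, d) ≐ z.
Occurs check fails: z occurs in node(z, empty, d); the equation z ≐ node(z, empty, d) has no finite solution.

FAIL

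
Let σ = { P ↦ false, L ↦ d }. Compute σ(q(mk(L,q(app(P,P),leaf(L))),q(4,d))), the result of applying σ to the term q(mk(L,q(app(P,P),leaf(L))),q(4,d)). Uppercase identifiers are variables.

q(mk(d,q(app(false,false),leaf(d))),q(4,d))

Replace each occurrence of P with false.
Replace each occurrence of L with d.
Result: q(mk(d,q(app(false,false),leaf(d))),q(4,d)).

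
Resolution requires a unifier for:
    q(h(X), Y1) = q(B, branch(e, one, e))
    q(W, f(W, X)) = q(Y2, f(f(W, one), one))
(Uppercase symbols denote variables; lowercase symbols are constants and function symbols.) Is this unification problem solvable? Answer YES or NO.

NO

Decompose q/2: h(X) = B,  Y1 = branch(e, one, e).
Bind B := h(X); no other remaining equation mentions B.
Bind Y1 := branch(e, one, e); no other remaining equation mentions Y1.
Decompose q/2: W = Y2,  f(W, X) = f(f(W, one), one).
Bind W := Y2; substituting into the remaining equation gives: f(Y2, X) = f(f(Y2, one), one).
Decompose f/2: Y2 = f(Y2, one),  X = one.
Occurs check fails: Y2 occurs in f(Y2, one); the equation Y2 = f(Y2, one) has no finite solution.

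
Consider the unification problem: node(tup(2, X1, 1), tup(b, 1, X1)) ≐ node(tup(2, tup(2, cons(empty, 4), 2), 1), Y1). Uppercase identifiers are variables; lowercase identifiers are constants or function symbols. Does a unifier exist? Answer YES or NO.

YES

Decompose node/2: tup(2, X1, 1) ≐ tup(2, tup(2, cons(empty, 4), 2), 1),  tup(b, 1, X1) ≐ Y1.
Decompose tup/3: 2 ≐ 2,  X1 ≐ tup(2, cons(empty, 4), 2),  1 ≐ 1.
Delete trivial equation 2 ≐ 2.
Bind X1 := tup(2, cons(empty, 4), 2); substituting into the one remaining equation that mentions X1 gives: tup(b, 1, tup(2, cons(empty, 4), 2)) ≐ Y1.
Delete trivial equation 1 ≐ 1.
Bind Y1 := tup(b, 1, tup(2, cons(empty, 4), 2)).
No equations remain and no clash or occurs-check failure arose, so a unifier exists.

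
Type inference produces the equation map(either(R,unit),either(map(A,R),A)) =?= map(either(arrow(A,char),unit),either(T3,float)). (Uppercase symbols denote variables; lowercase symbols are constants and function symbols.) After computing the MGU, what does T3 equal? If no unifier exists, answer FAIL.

Decompose map/2: either(R,unit) =?= either(arrow(A,char),unit),  either(map(A,R),A) =?= either(T3,float).
Decompose either/2: R =?= arrow(A,char),  unit =?= unit.
Bind R := arrow(A,char); substituting into the one remaining equation that mentions R gives: either(map(A,arrow(A,char)),A) =?= either(T3,float).
Delete trivial equation unit =?= unit.
Decompose either/2: map(A,arrow(A,char)) =?= T3,  A =?= float.
Bind T3 := map(A,arrow(A,char)); no other remaining equation mentions T3.
Bind A := float. Substituting into the earlier bindings gives R := arrow(float,char), T3 := map(float,arrow(float,char)).
MGU = { R -> arrow(float,char), T3 -> map(float,arrow(float,char)), A -> float }, so T3 -> map(float,arrow(float,char)).

map(float,arrow(float,char))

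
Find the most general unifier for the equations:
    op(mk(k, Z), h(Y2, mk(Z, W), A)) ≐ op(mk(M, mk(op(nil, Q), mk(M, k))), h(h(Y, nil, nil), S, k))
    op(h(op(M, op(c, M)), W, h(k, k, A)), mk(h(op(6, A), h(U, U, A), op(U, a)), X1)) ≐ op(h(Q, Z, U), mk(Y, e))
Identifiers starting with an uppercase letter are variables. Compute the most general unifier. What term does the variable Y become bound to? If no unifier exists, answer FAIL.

Decompose op/2: mk(k, Z) ≐ mk(M, mk(op(nil, Q), mk(M, k))),  h(Y2, mk(Z, W), A) ≐ h(h(Y, nil, nil), S, k).
Decompose mk/2: k ≐ M,  Z ≐ mk(op(nil, Q), mk(M, k)).
Bind M := k; substituting into the 2 remaining equations that mention M gives: Z ≐ mk(op(nil, Q), mk(k, k)),  op(h(op(k, op(c, k)), W, h(k, k, A)), mk(h(op(6, A), h(U, U, A), op(U, a)), X1)) ≐ op(h(Q, Z, U), mk(Y, e)).
Bind Z := mk(op(nil, Q), mk(k, k)); substituting into the remaining equations gives: h(Y2, mk(mk(op(nil, Q), mk(k, k)), W), A) ≐ h(h(Y, nil, nil), S, k),  op(h(op(k, op(c, k)), W, h(k, k, A)), mk(h(op(6, A), h(U, U, A), op(U, a)), X1)) ≐ op(h(Q, mk(op(nil, Q), mk(k, k)), U), mk(Y, e)).
Decompose h/3: Y2 ≐ h(Y, nil, nil),  mk(mk(op(nil, Q), mk(k, k)), W) ≐ S,  A ≐ k.
Bind Y2 := h(Y, nil, nil); no other remaining equation mentions Y2.
Bind S := mk(mk(op(nil, Q), mk(k, k)), W); no other remaining equation mentions S.
Bind A := k; substituting into the remaining equation gives: op(h(op(k, op(c, k)), W, h(k, k, k)), mk(h(op(6, k), h(U, U, k), op(U, a)), X1)) ≐ op(h(Q, mk(op(nil, Q), mk(k, k)), U), mk(Y, e)).
Decompose op/2: h(op(k, op(c, k)), W, h(k, k, k)) ≐ h(Q, mk(op(nil, Q), mk(k, k)), U),  mk(h(op(6, k), h(U, U, k), op(U, a)), X1) ≐ mk(Y, e).
Decompose h/3: op(k, op(c, k)) ≐ Q,  W ≐ mk(op(nil, Q), mk(k, k)),  h(k, k, k) ≐ U.
Bind Q := op(k, op(c, k)); substituting into the one remaining equation that mentions Q gives: W ≐ mk(op(nil, op(k, op(c, k))), mk(k, k)). Substituting into the earlier bindings gives Z := mk(op(nil, op(k, op(c, k))), mk(k, k)), S := mk(mk(op(nil, op(k, op(c, k))), mk(k, k)), W).
Bind W := mk(op(nil, op(k, op(c, k))), mk(k, k)); no other remaining equation mentions W. Substituting into the earlier binding gives S := mk(mk(op(nil, op(k, op(c, k))), mk(k, k)), mk(op(nil, op(k, op(c, k))), mk(k, k))).
Bind U := h(k, k, k); substituting into the remaining equation gives: mk(h(op(6, k), h(h(k, k, k), h(k, k, k), k), op(h(k, k, k), a)), X1) ≐ mk(Y, e).
Decompose mk/2: h(op(6, k), h(h(k, k, k), h(k, k, k), k), op(h(k, k, k), a)) ≐ Y,  X1 ≐ e.
Bind Y := h(op(6, k), h(h(k, k, k), h(k, k, k), k), op(h(k, k, k), a)); no other remaining equation mentions Y. Substituting into the earlier binding gives Y2 := h(h(op(6, k), h(h(k, k, k), h(k, k, k), k), op(h(k, k, k), a)), nil, nil).
Bind X1 := e.
MGU = { M := k, Z := mk(op(nil, op(k, op(c, k))), mk(k, k)), Y2 := h(h(op(6, k), h(h(k, k, k), h(k, k, k), k), op(h(k, k, k), a)), nil, nil), S := mk(mk(op(nil, op(k, op(c, k))), mk(k, k)), mk(op(nil, op(k, op(c, k))), mk(k, k))), A := k, Q := op(k, op(c, k)), W := mk(op(nil, op(k, op(c, k))), mk(k, k)), U := h(k, k, k), Y := h(op(6, k), h(h(k, k, k), h(k, k, k), k), op(h(k, k, k), a)), X1 := e }, so Y := h(op(6, k), h(h(k, k, k), h(k, k, k), k), op(h(k, k, k), a)).

h(op(6, k), h(h(k, k, k), h(k, k, k), k), op(h(k, k, k), a))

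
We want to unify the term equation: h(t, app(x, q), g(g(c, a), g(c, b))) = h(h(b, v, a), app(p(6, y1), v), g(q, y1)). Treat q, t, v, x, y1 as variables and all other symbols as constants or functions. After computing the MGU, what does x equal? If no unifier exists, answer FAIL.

Decompose h/3: t = h(b, v, a),  app(x, q) = app(p(6, y1), v),  g(g(c, a), g(c, b)) = g(q, y1).
Bind t := h(b, v, a); no other remaining equation mentions t.
Decompose app/2: x = p(6, y1),  q = v.
Bind x := p(6, y1); no other remaining equation mentions x.
Bind q := v; substituting into the remaining equation gives: g(g(c, a), g(c, b)) = g(v, y1).
Decompose g/2: g(c, a) = v,  g(c, b) = y1.
Bind v := g(c, a); no other remaining equation mentions v. Substituting into the earlier bindings gives t := h(b, g(c, a), a), q := g(c, a).
Bind y1 := g(c, b). Substituting into the earlier binding gives x := p(6, g(c, b)).
MGU = { t := h(b, g(c, a), a), x := p(6, g(c, b)), q := g(c, a), v := g(c, a), y1 := g(c, b) }, so x := p(6, g(c, b)).

p(6, g(c, b))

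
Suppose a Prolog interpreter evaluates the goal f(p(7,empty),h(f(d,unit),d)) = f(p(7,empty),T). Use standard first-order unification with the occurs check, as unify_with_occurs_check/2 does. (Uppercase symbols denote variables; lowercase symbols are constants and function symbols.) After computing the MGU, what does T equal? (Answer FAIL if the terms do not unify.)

Decompose f/2: p(7,empty) = p(7,empty),  h(f(d,unit),d) = T.
Delete trivial equation p(7,empty) = p(7,empty).
Bind T := h(f(d,unit),d).
MGU = { T -> h(f(d,unit),d) }, so T -> h(f(d,unit),d).

h(f(d,unit),d)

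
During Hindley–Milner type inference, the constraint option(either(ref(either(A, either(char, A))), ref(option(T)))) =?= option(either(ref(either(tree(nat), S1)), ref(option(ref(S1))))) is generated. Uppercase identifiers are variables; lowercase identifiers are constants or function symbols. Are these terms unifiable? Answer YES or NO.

Decompose option/1: either(ref(either(A, either(char, A))), ref(option(T))) =?= either(ref(either(tree(nat), S1)), ref(option(ref(S1)))).
Decompose either/2: ref(either(A, either(char, A))) =?= ref(either(tree(nat), S1)),  ref(option(T)) =?= ref(option(ref(S1))).
Decompose ref/1: either(A, either(char, A)) =?= either(tree(nat), S1).
Decompose either/2: A =?= tree(nat),  either(char, A) =?= S1.
Bind A := tree(nat); substituting into the one remaining equation that mentions A gives: either(char, tree(nat)) =?= S1.
Bind S1 := either(char, tree(nat)); substituting into the remaining equation gives: ref(option(T)) =?= ref(option(ref(either(char, tree(nat))))).
Decompose ref/1: option(T) =?= option(ref(either(char, tree(nat)))).
Decompose option/1: T =?= ref(either(char, tree(nat))).
Bind T := ref(either(char, tree(nat))).
No equations remain and no clash or occurs-check failure arose, so a unifier exists.

YES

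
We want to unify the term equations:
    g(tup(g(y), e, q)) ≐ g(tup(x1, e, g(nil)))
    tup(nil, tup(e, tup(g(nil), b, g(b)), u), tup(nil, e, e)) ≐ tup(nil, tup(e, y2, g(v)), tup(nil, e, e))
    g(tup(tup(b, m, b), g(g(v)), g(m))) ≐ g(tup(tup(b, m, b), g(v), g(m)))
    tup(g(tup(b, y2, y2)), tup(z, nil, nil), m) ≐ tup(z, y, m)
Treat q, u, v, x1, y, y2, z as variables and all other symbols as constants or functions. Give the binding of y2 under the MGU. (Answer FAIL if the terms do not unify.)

FAIL

Decompose g/1: tup(g(y), e, q) ≐ tup(x1, e, g(nil)).
Decompose tup/3: g(y) ≐ x1,  e ≐ e,  q ≐ g(nil).
Bind x1 := g(y); no other remaining equation mentions x1.
Delete trivial equation e ≐ e.
Bind q := g(nil); no other remaining equation mentions q.
Decompose tup/3: nil ≐ nil,  tup(e, tup(g(nil), b, g(b)), u) ≐ tup(e, y2, g(v)),  tup(nil, e, e) ≐ tup(nil, e, e).
Delete trivial equation nil ≐ nil.
Decompose tup/3: e ≐ e,  tup(g(nil), b, g(b)) ≐ y2,  u ≐ g(v).
Delete trivial equation e ≐ e.
Bind y2 := tup(g(nil), b, g(b)); substituting into the one remaining equation that mentions y2 gives: tup(g(tup(b, tup(g(nil), b, g(b)), tup(g(nil), b, g(b)))), tup(z, nil, nil), m) ≐ tup(z, y, m).
Bind u := g(v); no other remaining equation mentions u.
Delete trivial equation tup(nil, e, e) ≐ tup(nil, e, e).
Decompose g/1: tup(tup(b, m, b), g(g(v)), g(m)) ≐ tup(tup(b, m, b), g(v), g(m)).
Decompose tup/3: tup(b, m, b) ≐ tup(b, m, b),  g(g(v)) ≐ g(v),  g(m) ≐ g(m).
Delete trivial equation tup(b, m, b) ≐ tup(b, m, b).
Decompose g/1: g(v) ≐ v.
Occurs check fails: v occurs in g(v); the equation v ≐ g(v) has no finite solution.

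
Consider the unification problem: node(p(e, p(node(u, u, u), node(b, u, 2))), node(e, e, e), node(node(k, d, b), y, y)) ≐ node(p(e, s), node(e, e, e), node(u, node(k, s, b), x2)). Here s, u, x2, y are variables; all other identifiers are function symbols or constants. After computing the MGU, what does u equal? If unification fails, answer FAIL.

Decompose node/3: p(e, p(node(u, u, u), node(b, u, 2))) ≐ p(e, s),  node(e, e, e) ≐ node(e, e, e),  node(node(k, d, b), y, y) ≐ node(u, node(k, s, b), x2).
Decompose p/2: e ≐ e,  p(node(u, u, u), node(b, u, 2)) ≐ s.
Delete trivial equation e ≐ e.
Bind s := p(node(u, u, u), node(b, u, 2)); substituting into the one remaining equation that mentions s gives: node(node(k, d, b), y, y) ≐ node(u, node(k, p(node(u, u, u), node(b, u, 2)), b), x2).
Delete trivial equation node(e, e, e) ≐ node(e, e, e).
Decompose node/3: node(k, d, b) ≐ u,  y ≐ node(k, p(node(u, u, u), node(b, u, 2)), b),  y ≐ x2.
Bind u := node(k, d, b); substituting into the one remaining equation that mentions u gives: y ≐ node(k, p(node(node(k, d, b), node(k, d, b), node(k, d, b)), node(b, node(k, d, b), 2)), b). Substituting into the earlier binding gives s := p(node(node(k, d, b), node(k, d, b), node(k, d, b)), node(b, node(k, d, b), 2)).
Bind y := node(k, p(node(node(k, d, b), node(k, d, b), node(k, d, b)), node(b, node(k, d, b), 2)), b); substituting into the remaining equation gives: node(k, p(node(node(k, d, b), node(k, d, b), node(k, d, b)), node(b, node(k, d, b), 2)), b) ≐ x2.
Bind x2 := node(k, p(node(node(k, d, b), node(k, d, b), node(k, d, b)), node(b, node(k, d, b), 2)), b).
MGU = { s := p(node(node(k, d, b), node(k, d, b), node(k, d, b)), node(b, node(k, d, b), 2)), u := node(k, d, b), y := node(k, p(node(node(k, d, b), node(k, d, b), node(k, d, b)), node(b, node(k, d, b), 2)), b), x2 := node(k, p(node(node(k, d, b), node(k, d, b), node(k, d, b)), node(b, node(k, d, b), 2)), b) }, so u := node(k, d, b).

node(k, d, b)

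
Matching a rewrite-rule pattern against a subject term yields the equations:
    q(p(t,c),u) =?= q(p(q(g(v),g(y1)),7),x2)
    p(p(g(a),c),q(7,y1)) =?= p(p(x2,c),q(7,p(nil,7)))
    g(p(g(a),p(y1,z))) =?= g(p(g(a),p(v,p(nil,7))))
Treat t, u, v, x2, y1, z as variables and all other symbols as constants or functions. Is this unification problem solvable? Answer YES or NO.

NO

Decompose q/2: p(t,c) =?= p(q(g(v),g(y1)),7),  u =?= x2.
Decompose p/2: t =?= q(g(v),g(y1)),  c =?= 7.
Bind t := q(g(v),g(y1)); no other remaining equation mentions t.
Clash: constants c and 7 differ; no unifier exists.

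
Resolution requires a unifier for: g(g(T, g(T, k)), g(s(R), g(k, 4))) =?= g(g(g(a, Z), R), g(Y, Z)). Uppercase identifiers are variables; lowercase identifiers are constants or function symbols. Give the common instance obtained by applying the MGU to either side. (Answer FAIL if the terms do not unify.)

Decompose g/2: g(T, g(T, k)) =?= g(g(a, Z), R),  g(s(R), g(k, 4)) =?= g(Y, Z).
Decompose g/2: T =?= g(a, Z),  g(T, k) =?= R.
Bind T := g(a, Z); substituting into the one remaining equation that mentions T gives: g(g(a, Z), k) =?= R.
Bind R := g(g(a, Z), k); substituting into the remaining equation gives: g(s(g(g(a, Z), k)), g(k, 4)) =?= g(Y, Z).
Decompose g/2: s(g(g(a, Z), k)) =?= Y,  g(k, 4) =?= Z.
Bind Y := s(g(g(a, Z), k)); no other remaining equation mentions Y.
Bind Z := g(k, 4). Substituting into the earlier bindings gives T := g(a, g(k, 4)), R := g(g(a, g(k, 4)), k), Y := s(g(g(a, g(k, 4)), k)).
Applying the MGU to either side gives g(g(g(a, g(k, 4)), g(g(a, g(k, 4)), k)), g(s(g(g(a, g(k, 4)), k)), g(k, 4))).

g(g(g(a, g(k, 4)), g(g(a, g(k, 4)), k)), g(s(g(g(a, g(k, 4)), k)), g(k, 4)))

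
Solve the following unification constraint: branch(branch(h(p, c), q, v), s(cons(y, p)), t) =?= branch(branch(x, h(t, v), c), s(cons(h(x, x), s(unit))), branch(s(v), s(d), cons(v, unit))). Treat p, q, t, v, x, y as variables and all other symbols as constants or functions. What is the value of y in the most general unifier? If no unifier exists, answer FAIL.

Decompose branch/3: branch(h(p, c), q, v) =?= branch(x, h(t, v), c),  s(cons(y, p)) =?= s(cons(h(x, x), s(unit))),  t =?= branch(s(v), s(d), cons(v, unit)).
Decompose branch/3: h(p, c) =?= x,  q =?= h(t, v),  v =?= c.
Bind x := h(p, c); substituting into the one remaining equation that mentions x gives: s(cons(y, p)) =?= s(cons(h(h(p, c), h(p, c)), s(unit))).
Bind q := h(t, v); no other remaining equation mentions q.
Bind v := c; substituting into the one remaining equation that mentions v gives: t =?= branch(s(c), s(d), cons(c, unit)). Substituting into the earlier binding gives q := h(t, c).
Decompose s/1: cons(y, p) =?= cons(h(h(p, c), h(p, c)), s(unit)).
Decompose cons/2: y =?= h(h(p, c), h(p, c)),  p =?= s(unit).
Bind y := h(h(p, c), h(p, c)); no other remaining equation mentions y.
Bind p := s(unit); no other remaining equation mentions p. Substituting into the earlier bindings gives x := h(s(unit), c), y := h(h(s(unit), c), h(s(unit), c)).
Bind t := branch(s(c), s(d), cons(c, unit)). Substituting into the earlier binding gives q := h(branch(s(c), s(d), cons(c, unit)), c).
MGU = { x -> h(s(unit), c), q -> h(branch(s(c), s(d), cons(c, unit)), c), v -> c, y -> h(h(s(unit), c), h(s(unit), c)), p -> s(unit), t -> branch(s(c), s(d), cons(c, unit)) }, so y -> h(h(s(unit), c), h(s(unit), c)).

h(h(s(unit), c), h(s(unit), c))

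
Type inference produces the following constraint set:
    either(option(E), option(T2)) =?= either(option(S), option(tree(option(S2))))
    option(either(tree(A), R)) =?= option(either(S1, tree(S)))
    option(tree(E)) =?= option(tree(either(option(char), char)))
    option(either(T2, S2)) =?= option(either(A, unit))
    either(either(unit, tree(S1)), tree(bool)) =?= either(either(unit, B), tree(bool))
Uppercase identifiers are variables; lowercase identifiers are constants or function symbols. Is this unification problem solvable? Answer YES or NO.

Decompose either/2: option(E) =?= option(S),  option(T2) =?= option(tree(option(S2))).
Decompose option/1: E =?= S.
Bind E := S; substituting into the one remaining equation that mentions E gives: option(tree(S)) =?= option(tree(either(option(char), char))).
Decompose option/1: T2 =?= tree(option(S2)).
Bind T2 := tree(option(S2)); substituting into the one remaining equation that mentions T2 gives: option(either(tree(option(S2)), S2)) =?= option(either(A, unit)).
Decompose option/1: either(tree(A), R) =?= either(S1, tree(S)).
Decompose either/2: tree(A) =?= S1,  R =?= tree(S).
Bind S1 := tree(A); substituting into the one remaining equation that mentions S1 gives: either(either(unit, tree(tree(A))), tree(bool)) =?= either(either(unit, B), tree(bool)).
Bind R := tree(S); no other remaining equation mentions R.
Decompose option/1: tree(S) =?= tree(either(option(char), char)).
Decompose tree/1: S =?= either(option(char), char).
Bind S := either(option(char), char); no other remaining equation mentions S. Substituting into the earlier bindings gives E := either(option(char), char), R := tree(either(option(char), char)).
Decompose option/1: either(tree(option(S2)), S2) =?= either(A, unit).
Decompose either/2: tree(option(S2)) =?= A,  S2 =?= unit.
Bind A := tree(option(S2)); substituting into the one remaining equation that mentions A gives: either(either(unit, tree(tree(tree(option(S2))))), tree(bool)) =?= either(either(unit, B), tree(bool)). Substituting into the earlier binding gives S1 := tree(tree(option(S2))).
Bind S2 := unit; substituting into the remaining equation gives: either(either(unit, tree(tree(tree(option(unit))))), tree(bool)) =?= either(either(unit, B), tree(bool)). Substituting into the earlier bindings gives T2 := tree(option(unit)), S1 := tree(tree(option(unit))), A := tree(option(unit)).
Decompose either/2: either(unit, tree(tree(tree(option(unit))))) =?= either(unit, B),  tree(bool) =?= tree(bool).
Decompose either/2: unit =?= unit,  tree(tree(tree(option(unit)))) =?= B.
Delete trivial equation unit =?= unit.
Bind B := tree(tree(tree(option(unit)))); no other remaining equation mentions B.
Delete trivial equation tree(bool) =?= tree(bool).
No equations remain and no clash or occurs-check failure arose, so a unifier exists.

YES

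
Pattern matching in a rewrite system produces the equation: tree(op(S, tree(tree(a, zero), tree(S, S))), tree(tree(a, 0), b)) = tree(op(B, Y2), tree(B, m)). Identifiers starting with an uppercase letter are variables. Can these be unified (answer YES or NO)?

NO

Decompose tree/2: op(S, tree(tree(a, zero), tree(S, S))) = op(B, Y2),  tree(tree(a, 0), b) = tree(B, m).
Decompose op/2: S = B,  tree(tree(a, zero), tree(S, S)) = Y2.
Bind S := B; substituting into the one remaining equation that mentions S gives: tree(tree(a, zero), tree(B, B)) = Y2.
Bind Y2 := tree(tree(a, zero), tree(B, B)); no other remaining equation mentions Y2.
Decompose tree/2: tree(a, 0) = B,  b = m.
Bind B := tree(a, 0); no other remaining equation mentions B. Substituting into the earlier bindings gives S := tree(a, 0), Y2 := tree(tree(a, zero), tree(tree(a, 0), tree(a, 0))).
Clash: constants b and m differ; no unifier exists.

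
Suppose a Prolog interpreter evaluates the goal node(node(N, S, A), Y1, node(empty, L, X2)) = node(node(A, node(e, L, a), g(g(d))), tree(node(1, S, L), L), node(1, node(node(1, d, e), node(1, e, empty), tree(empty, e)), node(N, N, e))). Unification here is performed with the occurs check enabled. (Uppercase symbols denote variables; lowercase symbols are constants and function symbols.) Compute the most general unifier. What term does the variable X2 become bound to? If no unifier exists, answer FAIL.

FAIL

Decompose node/3: node(N, S, A) = node(A, node(e, L, a), g(g(d))),  Y1 = tree(node(1, S, L), L),  node(empty, L, X2) = node(1, node(node(1, d, e), node(1, e, empty), tree(empty, e)), node(N, N, e)).
Decompose node/3: N = A,  S = node(e, L, a),  A = g(g(d)).
Bind N := A; substituting into the one remaining equation that mentions N gives: node(empty, L, X2) = node(1, node(node(1, d, e), node(1, e, empty), tree(empty, e)), node(A, A, e)).
Bind S := node(e, L, a); substituting into the one remaining equation that mentions S gives: Y1 = tree(node(1, node(e, L, a), L), L).
Bind A := g(g(d)); substituting into the one remaining equation that mentions A gives: node(empty, L, X2) = node(1, node(node(1, d, e), node(1, e, empty), tree(empty, e)), node(g(g(d)), g(g(d)), e)). Substituting into the earlier binding gives N := g(g(d)).
Bind Y1 := tree(node(1, node(e, L, a), L), L); no other remaining equation mentions Y1.
Decompose node/3: empty = 1,  L = node(node(1, d, e), node(1, e, empty), tree(empty, e)),  X2 = node(g(g(d)), g(g(d)), e).
Clash: constants empty and 1 differ; no unifier exists.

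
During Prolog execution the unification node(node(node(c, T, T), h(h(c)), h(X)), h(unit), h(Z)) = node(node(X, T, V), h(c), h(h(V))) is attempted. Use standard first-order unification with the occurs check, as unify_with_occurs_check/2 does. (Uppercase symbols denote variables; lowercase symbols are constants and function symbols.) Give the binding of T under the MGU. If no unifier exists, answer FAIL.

Decompose node/3: node(node(c, T, T), h(h(c)), h(X)) = node(X, T, V),  h(unit) = h(c),  h(Z) = h(h(V)).
Decompose node/3: node(c, T, T) = X,  h(h(c)) = T,  h(X) = V.
Bind X := node(c, T, T); substituting into the one remaining equation that mentions X gives: h(node(c, T, T)) = V.
Bind T := h(h(c)); substituting into the one remaining equation that mentions T gives: h(node(c, h(h(c)), h(h(c)))) = V. Substituting into the earlier binding gives X := node(c, h(h(c)), h(h(c))).
Bind V := h(node(c, h(h(c)), h(h(c)))); substituting into the one remaining equation that mentions V gives: h(Z) = h(h(h(node(c, h(h(c)), h(h(c)))))).
Decompose h/1: unit = c.
Clash: constants unit and c differ; no unifier exists.

FAIL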